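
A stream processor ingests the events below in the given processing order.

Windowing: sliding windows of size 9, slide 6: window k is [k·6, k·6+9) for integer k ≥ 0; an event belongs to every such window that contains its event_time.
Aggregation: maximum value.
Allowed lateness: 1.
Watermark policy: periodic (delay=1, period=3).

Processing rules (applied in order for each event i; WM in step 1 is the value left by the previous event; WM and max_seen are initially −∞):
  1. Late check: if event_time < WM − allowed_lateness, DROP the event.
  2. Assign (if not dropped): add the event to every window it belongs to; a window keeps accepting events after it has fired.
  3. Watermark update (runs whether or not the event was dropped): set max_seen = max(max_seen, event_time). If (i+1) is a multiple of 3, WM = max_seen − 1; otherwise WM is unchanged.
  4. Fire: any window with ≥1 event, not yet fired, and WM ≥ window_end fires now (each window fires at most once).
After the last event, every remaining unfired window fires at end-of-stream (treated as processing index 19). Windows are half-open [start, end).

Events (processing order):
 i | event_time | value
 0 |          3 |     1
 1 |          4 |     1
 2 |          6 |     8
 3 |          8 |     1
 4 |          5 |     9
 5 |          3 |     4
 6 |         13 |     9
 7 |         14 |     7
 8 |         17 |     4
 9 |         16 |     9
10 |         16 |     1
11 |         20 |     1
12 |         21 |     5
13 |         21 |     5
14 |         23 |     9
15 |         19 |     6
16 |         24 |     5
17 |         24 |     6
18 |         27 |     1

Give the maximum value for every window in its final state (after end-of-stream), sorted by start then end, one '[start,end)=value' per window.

[0,9)=9 [6,15)=9 [12,21)=9 [18,27)=9 [24,33)=6

i=0 t=3 v=1: → [0,9); WM=−∞
i=1 t=4 v=1: → [0,9); WM=−∞
i=2 t=6 v=8: → [6,15),[0,9); WM=5
i=3 t=8 v=1: → [6,15),[0,9); WM=5
i=4 t=5 v=9: → [0,9); WM=5
i=5 t=3 v=4: DROP (t<5-1); WM=7
i=6 t=13 v=9: → [12,21),[6,15); WM=7
i=7 t=14 v=7: → [12,21),[6,15); WM=7
i=8 t=17 v=4: → [12,21); WM=16; [0,9) fires=9 [6,15) fires=9
i=9 t=16 v=9: → [12,21); WM=16
i=10 t=16 v=1: → [12,21); WM=16
i=11 t=20 v=1: → [18,27),[12,21); WM=19
i=12 t=21 v=5: → [18,27); WM=19
i=13 t=21 v=5: → [18,27); WM=19
i=14 t=23 v=9: → [18,27); WM=22; [12,21) fires=9
i=15 t=19 v=6: DROP (t<22-1); WM=22
i=16 t=24 v=5: → [24,33),[18,27); WM=22
i=17 t=24 v=6: → [24,33),[18,27); WM=23
i=18 t=27 v=1: → [24,33); WM=23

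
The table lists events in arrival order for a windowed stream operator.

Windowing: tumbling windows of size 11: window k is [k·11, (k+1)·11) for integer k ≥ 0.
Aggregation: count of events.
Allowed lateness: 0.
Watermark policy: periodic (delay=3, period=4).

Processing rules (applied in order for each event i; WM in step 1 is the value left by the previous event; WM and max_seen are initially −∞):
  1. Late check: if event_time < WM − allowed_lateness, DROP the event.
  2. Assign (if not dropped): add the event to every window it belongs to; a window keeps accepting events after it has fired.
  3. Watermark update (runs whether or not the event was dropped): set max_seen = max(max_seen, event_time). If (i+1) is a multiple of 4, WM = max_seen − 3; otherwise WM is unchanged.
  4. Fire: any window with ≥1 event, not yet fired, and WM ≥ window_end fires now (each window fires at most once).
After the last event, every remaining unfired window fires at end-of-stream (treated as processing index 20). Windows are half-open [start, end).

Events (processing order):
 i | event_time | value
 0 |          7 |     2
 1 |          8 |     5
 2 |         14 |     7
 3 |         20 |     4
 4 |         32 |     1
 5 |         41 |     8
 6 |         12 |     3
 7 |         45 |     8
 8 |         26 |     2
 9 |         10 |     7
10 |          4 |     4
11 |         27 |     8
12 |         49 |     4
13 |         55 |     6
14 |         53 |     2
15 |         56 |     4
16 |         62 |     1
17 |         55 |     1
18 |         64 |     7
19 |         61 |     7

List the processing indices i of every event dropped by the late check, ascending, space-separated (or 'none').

6 8 9 10 11

i=0 t=7 v=2: → [0,11); WM=−∞
i=1 t=8 v=5: → [0,11); WM=−∞
i=2 t=14 v=7: → [11,22); WM=−∞
i=3 t=20 v=4: → [11,22); WM=17; [0,11) fires=2
i=4 t=32 v=1: → [22,33); WM=17
i=5 t=41 v=8: → [33,44); WM=17
i=6 t=12 v=3: DROP (t<17-0); WM=17
i=7 t=45 v=8: → [44,55); WM=42; [11,22) fires=2 [22,33) fires=1
i=8 t=26 v=2: DROP (t<42-0); WM=42
i=9 t=10 v=7: DROP (t<42-0); WM=42
i=10 t=4 v=4: DROP (t<42-0); WM=42
i=11 t=27 v=8: DROP (t<42-0); WM=42
i=12 t=49 v=4: → [44,55); WM=42
i=13 t=55 v=6: → [55,66); WM=42
i=14 t=53 v=2: → [44,55); WM=42
i=15 t=56 v=4: → [55,66); WM=53; [33,44) fires=1
i=16 t=62 v=1: → [55,66); WM=53
i=17 t=55 v=1: → [55,66); WM=53
i=18 t=64 v=7: → [55,66); WM=53
i=19 t=61 v=7: → [55,66); WM=61; [44,55) fires=3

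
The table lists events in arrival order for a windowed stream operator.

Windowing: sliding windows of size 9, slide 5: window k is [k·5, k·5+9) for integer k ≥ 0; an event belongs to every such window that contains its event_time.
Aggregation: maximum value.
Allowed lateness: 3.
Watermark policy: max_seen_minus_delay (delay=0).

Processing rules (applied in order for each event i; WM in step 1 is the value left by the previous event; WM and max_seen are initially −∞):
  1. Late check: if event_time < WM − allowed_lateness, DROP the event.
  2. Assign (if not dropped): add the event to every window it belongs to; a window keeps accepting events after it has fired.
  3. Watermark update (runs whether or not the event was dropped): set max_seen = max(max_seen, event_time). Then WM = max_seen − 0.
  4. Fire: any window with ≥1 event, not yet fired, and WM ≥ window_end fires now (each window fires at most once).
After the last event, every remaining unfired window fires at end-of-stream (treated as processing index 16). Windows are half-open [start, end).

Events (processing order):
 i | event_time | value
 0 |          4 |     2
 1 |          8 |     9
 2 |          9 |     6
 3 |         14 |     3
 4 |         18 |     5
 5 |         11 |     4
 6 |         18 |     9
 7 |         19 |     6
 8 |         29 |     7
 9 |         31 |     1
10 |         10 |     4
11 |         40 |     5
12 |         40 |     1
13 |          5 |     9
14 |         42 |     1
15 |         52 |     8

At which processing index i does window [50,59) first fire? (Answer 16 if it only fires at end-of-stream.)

16

i=0 t=4 v=2: → [0,9); WM=4
i=1 t=8 v=9: → [5,14),[0,9); WM=8
i=2 t=9 v=6: → [5,14); WM=9; [0,9) fires=9
i=3 t=14 v=3: → [10,19); WM=14; [5,14) fires=9
i=4 t=18 v=5: → [15,24),[10,19); WM=18
i=5 t=11 v=4: DROP (t<18-3); WM=18
i=6 t=18 v=9: → [15,24),[10,19); WM=18
i=7 t=19 v=6: → [15,24); WM=19; [10,19) fires=9
i=8 t=29 v=7: → [25,34); WM=29; [15,24) fires=9
i=9 t=31 v=1: → [30,39),[25,34); WM=31
i=10 t=10 v=4: DROP (t<31-3); WM=31
i=11 t=40 v=5: → [40,49),[35,44); WM=40; [25,34) fires=7 [30,39) fires=1
i=12 t=40 v=1: → [40,49),[35,44); WM=40
i=13 t=5 v=9: DROP (t<40-3); WM=40
i=14 t=42 v=1: → [40,49),[35,44); WM=42
i=15 t=52 v=8: → [50,59),[45,54); WM=52; [35,44) fires=5 [40,49) fires=5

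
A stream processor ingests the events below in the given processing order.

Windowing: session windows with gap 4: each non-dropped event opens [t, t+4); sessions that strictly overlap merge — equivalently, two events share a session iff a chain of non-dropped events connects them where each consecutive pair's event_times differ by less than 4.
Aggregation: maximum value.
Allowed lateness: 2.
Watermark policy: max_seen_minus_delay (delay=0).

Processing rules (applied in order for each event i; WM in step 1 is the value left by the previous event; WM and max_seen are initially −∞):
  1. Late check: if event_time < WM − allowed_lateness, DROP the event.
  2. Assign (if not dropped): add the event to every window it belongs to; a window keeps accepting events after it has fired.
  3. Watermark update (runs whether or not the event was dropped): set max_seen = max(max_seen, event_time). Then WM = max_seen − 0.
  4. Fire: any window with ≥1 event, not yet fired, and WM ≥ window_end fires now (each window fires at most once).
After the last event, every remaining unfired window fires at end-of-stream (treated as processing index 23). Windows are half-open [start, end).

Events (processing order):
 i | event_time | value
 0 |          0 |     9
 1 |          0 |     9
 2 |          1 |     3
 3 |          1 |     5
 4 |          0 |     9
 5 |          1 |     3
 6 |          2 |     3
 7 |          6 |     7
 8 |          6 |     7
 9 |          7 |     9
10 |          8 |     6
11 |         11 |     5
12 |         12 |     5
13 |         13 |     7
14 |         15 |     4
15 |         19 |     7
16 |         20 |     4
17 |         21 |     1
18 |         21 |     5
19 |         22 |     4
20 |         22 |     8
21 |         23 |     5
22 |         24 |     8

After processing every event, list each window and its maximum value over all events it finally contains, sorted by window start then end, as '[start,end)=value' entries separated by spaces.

[0,6)=9 [6,19)=9 [19,28)=8

i=0 t=0 v=9: → [0,4); WM=0
i=1 t=0 v=9: → [0,4); WM=0
i=2 t=1 v=3: → [0,5); WM=1
i=3 t=1 v=5: → [0,5); WM=1
i=4 t=0 v=9: → [0,5); WM=1
i=5 t=1 v=3: → [0,5); WM=1
i=6 t=2 v=3: → [0,6); WM=2
i=7 t=6 v=7: → [6,10); WM=6
i=8 t=6 v=7: → [6,10); WM=6
i=9 t=7 v=9: → [6,11); WM=7
i=10 t=8 v=6: → [6,12); WM=8
i=11 t=11 v=5: → [6,15); WM=11
i=12 t=12 v=5: → [6,16); WM=12
i=13 t=13 v=7: → [6,17); WM=13
i=14 t=15 v=4: → [6,19); WM=15
i=15 t=19 v=7: → [19,23); WM=19
i=16 t=20 v=4: → [19,24); WM=20
i=17 t=21 v=1: → [19,25); WM=21
i=18 t=21 v=5: → [19,25); WM=21
i=19 t=22 v=4: → [19,26); WM=22
i=20 t=22 v=8: → [19,26); WM=22
i=21 t=23 v=5: → [19,27); WM=23
i=22 t=24 v=8: → [19,28); WM=24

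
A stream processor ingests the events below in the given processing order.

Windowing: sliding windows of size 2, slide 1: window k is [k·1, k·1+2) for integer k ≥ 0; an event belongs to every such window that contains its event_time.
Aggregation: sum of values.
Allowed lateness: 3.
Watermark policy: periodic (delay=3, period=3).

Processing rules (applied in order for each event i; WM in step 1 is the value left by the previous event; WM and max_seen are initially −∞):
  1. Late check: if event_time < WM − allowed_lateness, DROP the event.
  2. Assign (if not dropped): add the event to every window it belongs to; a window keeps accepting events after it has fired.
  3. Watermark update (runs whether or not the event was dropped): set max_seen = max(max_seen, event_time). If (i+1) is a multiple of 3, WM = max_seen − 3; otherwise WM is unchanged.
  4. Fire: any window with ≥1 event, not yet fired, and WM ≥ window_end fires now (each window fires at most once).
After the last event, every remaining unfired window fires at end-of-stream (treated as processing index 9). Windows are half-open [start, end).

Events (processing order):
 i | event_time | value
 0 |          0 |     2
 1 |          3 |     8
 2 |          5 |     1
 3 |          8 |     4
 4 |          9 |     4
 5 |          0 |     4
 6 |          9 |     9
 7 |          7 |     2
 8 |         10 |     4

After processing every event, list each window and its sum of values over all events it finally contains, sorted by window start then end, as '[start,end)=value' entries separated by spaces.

i=0 t=0 v=2: → [0,2); WM=−∞
i=1 t=3 v=8: → [3,5),[2,4); WM=−∞
i=2 t=5 v=1: → [5,7),[4,6); WM=2; [0,2) fires=2
i=3 t=8 v=4: → [8,10),[7,9); WM=2
i=4 t=9 v=4: → [9,11),[8,10); WM=2
i=5 t=0 v=4: → [0,2); WM=6; [2,4) fires=8 [3,5) fires=8 [4,6) fires=1
i=6 t=9 v=9: → [9,11),[8,10); WM=6
i=7 t=7 v=2: → [7,9),[6,8); WM=6
i=8 t=10 v=4: → [10,12),[9,11); WM=7; [5,7) fires=1

[0,2)=6 [2,4)=8 [3,5)=8 [4,6)=1 [5,7)=1 [6,8)=2 [7,9)=6 [8,10)=17 [9,11)=17 [10,12)=4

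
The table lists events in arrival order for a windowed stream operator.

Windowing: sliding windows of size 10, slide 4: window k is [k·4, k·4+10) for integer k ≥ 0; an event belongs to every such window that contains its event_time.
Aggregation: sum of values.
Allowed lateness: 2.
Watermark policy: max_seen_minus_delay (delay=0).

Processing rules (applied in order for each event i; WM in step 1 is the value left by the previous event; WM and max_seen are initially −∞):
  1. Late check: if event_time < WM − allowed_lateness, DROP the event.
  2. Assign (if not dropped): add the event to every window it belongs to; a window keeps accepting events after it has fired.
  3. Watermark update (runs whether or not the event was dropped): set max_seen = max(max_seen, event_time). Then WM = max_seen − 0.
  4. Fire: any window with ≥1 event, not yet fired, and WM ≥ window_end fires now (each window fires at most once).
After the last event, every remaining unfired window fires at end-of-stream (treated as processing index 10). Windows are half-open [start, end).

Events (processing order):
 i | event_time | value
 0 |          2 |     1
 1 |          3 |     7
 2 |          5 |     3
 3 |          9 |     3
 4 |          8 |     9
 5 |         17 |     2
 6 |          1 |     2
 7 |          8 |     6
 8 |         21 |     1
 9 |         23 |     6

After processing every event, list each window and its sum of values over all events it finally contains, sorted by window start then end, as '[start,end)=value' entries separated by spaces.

i=0 t=2 v=1: → [0,10); WM=2
i=1 t=3 v=7: → [0,10); WM=3
i=2 t=5 v=3: → [4,14),[0,10); WM=5
i=3 t=9 v=3: → [8,18),[4,14),[0,10); WM=9
i=4 t=8 v=9: → [8,18),[4,14),[0,10); WM=9
i=5 t=17 v=2: → [16,26),[12,22),[8,18); WM=17; [0,10) fires=23 [4,14) fires=15
i=6 t=1 v=2: DROP (t<17-2); WM=17
i=7 t=8 v=6: DROP (t<17-2); WM=17
i=8 t=21 v=1: → [20,30),[16,26),[12,22); WM=21; [8,18) fires=14
i=9 t=23 v=6: → [20,30),[16,26); WM=23; [12,22) fires=3

[0,10)=23 [4,14)=15 [8,18)=14 [12,22)=3 [16,26)=9 [20,30)=7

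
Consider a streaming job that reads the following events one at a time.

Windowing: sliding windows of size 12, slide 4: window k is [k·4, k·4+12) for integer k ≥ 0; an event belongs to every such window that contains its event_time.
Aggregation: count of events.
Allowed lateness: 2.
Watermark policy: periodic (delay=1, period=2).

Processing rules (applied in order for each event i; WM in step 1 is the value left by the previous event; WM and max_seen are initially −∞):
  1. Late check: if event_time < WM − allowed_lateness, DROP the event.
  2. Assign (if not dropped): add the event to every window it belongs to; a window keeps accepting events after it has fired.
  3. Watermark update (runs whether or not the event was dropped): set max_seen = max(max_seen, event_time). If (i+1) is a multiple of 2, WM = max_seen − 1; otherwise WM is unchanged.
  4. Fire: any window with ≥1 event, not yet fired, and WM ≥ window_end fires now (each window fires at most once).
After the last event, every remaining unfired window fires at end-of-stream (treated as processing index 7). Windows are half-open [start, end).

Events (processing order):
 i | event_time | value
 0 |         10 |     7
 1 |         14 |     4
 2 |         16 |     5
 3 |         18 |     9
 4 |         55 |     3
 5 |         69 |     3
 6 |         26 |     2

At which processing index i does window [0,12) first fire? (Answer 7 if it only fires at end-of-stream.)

1

i=0 t=10 v=7: → [8,20),[4,16),[0,12); WM=−∞
i=1 t=14 v=4: → [12,24),[8,20),[4,16); WM=13; [0,12) fires=1
i=2 t=16 v=5: → [16,28),[12,24),[8,20); WM=13
i=3 t=18 v=9: → [16,28),[12,24),[8,20); WM=17; [4,16) fires=2
i=4 t=55 v=3: → [52,64),[48,60),[44,56); WM=17
i=5 t=69 v=3: → [68,80),[64,76),[60,72); WM=68; [8,20) fires=4 [12,24) fires=3 [16,28) fires=2 [44,56) fires=1 [48,60) fires=1 [52,64) fires=1
i=6 t=26 v=2: DROP (t<68-2); WM=68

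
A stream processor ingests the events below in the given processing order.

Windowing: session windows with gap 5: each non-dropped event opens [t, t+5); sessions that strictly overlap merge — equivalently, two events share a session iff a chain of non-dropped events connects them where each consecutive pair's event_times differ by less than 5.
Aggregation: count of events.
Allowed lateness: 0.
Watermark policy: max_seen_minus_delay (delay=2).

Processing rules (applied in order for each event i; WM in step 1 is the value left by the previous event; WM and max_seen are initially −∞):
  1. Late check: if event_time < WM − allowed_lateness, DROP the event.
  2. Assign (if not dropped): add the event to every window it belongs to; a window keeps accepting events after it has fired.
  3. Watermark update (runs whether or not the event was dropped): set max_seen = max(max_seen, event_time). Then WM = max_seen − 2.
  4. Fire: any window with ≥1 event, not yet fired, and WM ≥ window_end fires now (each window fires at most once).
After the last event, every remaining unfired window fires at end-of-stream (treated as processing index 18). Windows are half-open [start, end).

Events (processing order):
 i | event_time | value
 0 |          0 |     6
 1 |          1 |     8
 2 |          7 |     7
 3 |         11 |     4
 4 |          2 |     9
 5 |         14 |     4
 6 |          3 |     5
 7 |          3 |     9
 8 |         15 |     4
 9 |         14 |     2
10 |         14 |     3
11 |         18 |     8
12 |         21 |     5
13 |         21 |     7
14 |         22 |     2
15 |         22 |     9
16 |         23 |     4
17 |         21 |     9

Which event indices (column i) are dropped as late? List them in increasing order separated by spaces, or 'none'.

4 6 7

i=0 t=0 v=6: → [0,5); WM=-2
i=1 t=1 v=8: → [0,6); WM=-1
i=2 t=7 v=7: → [7,12); WM=5
i=3 t=11 v=4: → [7,16); WM=9
i=4 t=2 v=9: DROP (t<9-0); WM=9
i=5 t=14 v=4: → [7,19); WM=12
i=6 t=3 v=5: DROP (t<12-0); WM=12
i=7 t=3 v=9: DROP (t<12-0); WM=12
i=8 t=15 v=4: → [7,20); WM=13
i=9 t=14 v=2: → [7,20); WM=13
i=10 t=14 v=3: → [7,20); WM=13
i=11 t=18 v=8: → [7,23); WM=16
i=12 t=21 v=5: → [7,26); WM=19
i=13 t=21 v=7: → [7,26); WM=19
i=14 t=22 v=2: → [7,27); WM=20
i=15 t=22 v=9: → [7,27); WM=20
i=16 t=23 v=4: → [7,28); WM=21
i=17 t=21 v=9: → [7,28); WM=21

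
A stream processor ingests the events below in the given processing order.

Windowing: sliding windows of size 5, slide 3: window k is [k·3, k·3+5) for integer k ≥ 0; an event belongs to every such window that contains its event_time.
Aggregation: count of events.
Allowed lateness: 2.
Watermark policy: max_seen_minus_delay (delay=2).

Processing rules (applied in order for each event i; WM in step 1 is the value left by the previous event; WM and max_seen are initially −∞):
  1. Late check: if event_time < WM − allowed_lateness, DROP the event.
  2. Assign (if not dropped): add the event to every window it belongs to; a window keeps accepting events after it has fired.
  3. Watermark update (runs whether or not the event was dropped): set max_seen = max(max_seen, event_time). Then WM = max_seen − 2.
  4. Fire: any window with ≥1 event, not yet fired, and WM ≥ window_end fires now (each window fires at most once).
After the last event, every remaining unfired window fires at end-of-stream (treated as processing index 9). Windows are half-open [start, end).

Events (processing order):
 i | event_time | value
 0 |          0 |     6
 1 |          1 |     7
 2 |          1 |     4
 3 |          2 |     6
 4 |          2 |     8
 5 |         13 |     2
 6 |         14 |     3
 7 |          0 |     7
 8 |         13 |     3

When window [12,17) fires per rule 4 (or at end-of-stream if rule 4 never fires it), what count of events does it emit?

i=0 t=0 v=6: → [0,5); WM=-2
i=1 t=1 v=7: → [0,5); WM=-1
i=2 t=1 v=4: → [0,5); WM=-1
i=3 t=2 v=6: → [0,5); WM=0
i=4 t=2 v=8: → [0,5); WM=0
i=5 t=13 v=2: → [12,17),[9,14); WM=11; [0,5) fires=5
i=6 t=14 v=3: → [12,17); WM=12
i=7 t=0 v=7: DROP (t<12-2); WM=12
i=8 t=13 v=3: → [12,17),[9,14); WM=12

3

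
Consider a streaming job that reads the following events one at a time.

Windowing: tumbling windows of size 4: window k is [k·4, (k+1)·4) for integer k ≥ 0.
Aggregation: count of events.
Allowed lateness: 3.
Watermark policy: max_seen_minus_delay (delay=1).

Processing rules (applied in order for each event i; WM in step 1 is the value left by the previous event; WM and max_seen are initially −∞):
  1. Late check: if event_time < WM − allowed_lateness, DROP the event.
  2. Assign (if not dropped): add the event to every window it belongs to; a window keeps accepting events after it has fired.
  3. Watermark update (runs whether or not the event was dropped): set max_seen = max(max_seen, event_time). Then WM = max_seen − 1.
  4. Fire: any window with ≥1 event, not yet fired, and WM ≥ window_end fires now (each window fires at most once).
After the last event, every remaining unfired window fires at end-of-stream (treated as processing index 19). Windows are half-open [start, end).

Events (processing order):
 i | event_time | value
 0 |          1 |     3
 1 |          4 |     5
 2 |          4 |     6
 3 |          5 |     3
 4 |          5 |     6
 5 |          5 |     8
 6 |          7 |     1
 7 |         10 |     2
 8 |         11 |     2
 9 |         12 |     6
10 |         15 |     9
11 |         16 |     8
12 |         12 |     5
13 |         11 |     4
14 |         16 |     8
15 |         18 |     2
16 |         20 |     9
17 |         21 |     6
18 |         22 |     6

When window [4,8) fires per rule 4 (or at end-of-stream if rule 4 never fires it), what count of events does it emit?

i=0 t=1 v=3: → [0,4); WM=0
i=1 t=4 v=5: → [4,8); WM=3
i=2 t=4 v=6: → [4,8); WM=3
i=3 t=5 v=3: → [4,8); WM=4; [0,4) fires=1
i=4 t=5 v=6: → [4,8); WM=4
i=5 t=5 v=8: → [4,8); WM=4
i=6 t=7 v=1: → [4,8); WM=6
i=7 t=10 v=2: → [8,12); WM=9; [4,8) fires=6
i=8 t=11 v=2: → [8,12); WM=10
i=9 t=12 v=6: → [12,16); WM=11
i=10 t=15 v=9: → [12,16); WM=14; [8,12) fires=2
i=11 t=16 v=8: → [16,20); WM=15
i=12 t=12 v=5: → [12,16); WM=15
i=13 t=11 v=4: DROP (t<15-3); WM=15
i=14 t=16 v=8: → [16,20); WM=15
i=15 t=18 v=2: → [16,20); WM=17; [12,16) fires=3
i=16 t=20 v=9: → [20,24); WM=19
i=17 t=21 v=6: → [20,24); WM=20; [16,20) fires=3
i=18 t=22 v=6: → [20,24); WM=21

6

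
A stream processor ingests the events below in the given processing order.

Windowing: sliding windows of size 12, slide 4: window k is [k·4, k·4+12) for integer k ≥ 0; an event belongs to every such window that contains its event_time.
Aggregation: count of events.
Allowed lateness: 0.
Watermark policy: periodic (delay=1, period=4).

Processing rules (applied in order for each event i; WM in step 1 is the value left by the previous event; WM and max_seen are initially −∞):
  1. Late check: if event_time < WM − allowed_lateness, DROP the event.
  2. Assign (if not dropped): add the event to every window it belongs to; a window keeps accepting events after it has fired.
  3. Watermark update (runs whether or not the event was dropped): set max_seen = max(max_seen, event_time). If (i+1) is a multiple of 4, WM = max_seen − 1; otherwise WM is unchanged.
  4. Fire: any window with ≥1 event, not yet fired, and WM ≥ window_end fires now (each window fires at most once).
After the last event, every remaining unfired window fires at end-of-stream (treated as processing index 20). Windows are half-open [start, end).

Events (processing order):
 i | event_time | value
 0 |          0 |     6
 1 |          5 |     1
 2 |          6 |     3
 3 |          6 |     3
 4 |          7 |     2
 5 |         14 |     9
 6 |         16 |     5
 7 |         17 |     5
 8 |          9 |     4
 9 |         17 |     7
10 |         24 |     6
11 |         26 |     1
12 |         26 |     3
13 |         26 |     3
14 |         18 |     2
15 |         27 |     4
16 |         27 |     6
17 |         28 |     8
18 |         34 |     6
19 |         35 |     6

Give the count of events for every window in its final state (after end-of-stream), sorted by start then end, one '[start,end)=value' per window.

i=0 t=0 v=6: → [0,12); WM=−∞
i=1 t=5 v=1: → [4,16),[0,12); WM=−∞
i=2 t=6 v=3: → [4,16),[0,12); WM=−∞
i=3 t=6 v=3: → [4,16),[0,12); WM=5
i=4 t=7 v=2: → [4,16),[0,12); WM=5
i=5 t=14 v=9: → [12,24),[8,20),[4,16); WM=5
i=6 t=16 v=5: → [16,28),[12,24),[8,20); WM=5
i=7 t=17 v=5: → [16,28),[12,24),[8,20); WM=16; [0,12) fires=5 [4,16) fires=5
i=8 t=9 v=4: DROP (t<16-0); WM=16
i=9 t=17 v=7: → [16,28),[12,24),[8,20); WM=16
i=10 t=24 v=6: → [24,36),[20,32),[16,28); WM=16
i=11 t=26 v=1: → [24,36),[20,32),[16,28); WM=25; [8,20) fires=4 [12,24) fires=4
i=12 t=26 v=3: → [24,36),[20,32),[16,28); WM=25
i=13 t=26 v=3: → [24,36),[20,32),[16,28); WM=25
i=14 t=18 v=2: DROP (t<25-0); WM=25
i=15 t=27 v=4: → [24,36),[20,32),[16,28); WM=26
i=16 t=27 v=6: → [24,36),[20,32),[16,28); WM=26
i=17 t=28 v=8: → [28,40),[24,36),[20,32); WM=26
i=18 t=34 v=6: → [32,44),[28,40),[24,36); WM=26
i=19 t=35 v=6: → [32,44),[28,40),[24,36); WM=34; [16,28) fires=9 [20,32) fires=7

[0,12)=5 [4,16)=5 [8,20)=4 [12,24)=4 [16,28)=9 [20,32)=7 [24,36)=9 [28,40)=3 [32,44)=2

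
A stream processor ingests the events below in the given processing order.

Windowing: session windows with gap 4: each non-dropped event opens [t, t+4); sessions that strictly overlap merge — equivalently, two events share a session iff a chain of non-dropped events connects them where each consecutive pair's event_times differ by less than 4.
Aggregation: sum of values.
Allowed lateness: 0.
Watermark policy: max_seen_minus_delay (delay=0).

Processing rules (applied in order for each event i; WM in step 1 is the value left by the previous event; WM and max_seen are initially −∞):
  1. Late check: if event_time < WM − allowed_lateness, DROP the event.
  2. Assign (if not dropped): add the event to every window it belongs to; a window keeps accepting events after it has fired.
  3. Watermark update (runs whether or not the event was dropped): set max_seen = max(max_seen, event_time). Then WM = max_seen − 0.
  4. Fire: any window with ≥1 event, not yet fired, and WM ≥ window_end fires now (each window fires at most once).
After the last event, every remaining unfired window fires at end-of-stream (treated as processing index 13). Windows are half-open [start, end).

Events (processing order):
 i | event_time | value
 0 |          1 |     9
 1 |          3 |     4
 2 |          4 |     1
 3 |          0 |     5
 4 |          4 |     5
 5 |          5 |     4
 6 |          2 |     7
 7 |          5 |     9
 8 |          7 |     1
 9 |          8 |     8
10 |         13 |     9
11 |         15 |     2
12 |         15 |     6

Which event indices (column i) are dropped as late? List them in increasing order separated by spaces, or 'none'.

i=0 t=1 v=9: → [1,5); WM=1
i=1 t=3 v=4: → [1,7); WM=3
i=2 t=4 v=1: → [1,8); WM=4
i=3 t=0 v=5: DROP (t<4-0); WM=4
i=4 t=4 v=5: → [1,8); WM=4
i=5 t=5 v=4: → [1,9); WM=5
i=6 t=2 v=7: DROP (t<5-0); WM=5
i=7 t=5 v=9: → [1,9); WM=5
i=8 t=7 v=1: → [1,11); WM=7
i=9 t=8 v=8: → [1,12); WM=8
i=10 t=13 v=9: → [13,17); WM=13
i=11 t=15 v=2: → [13,19); WM=15
i=12 t=15 v=6: → [13,19); WM=15

3 6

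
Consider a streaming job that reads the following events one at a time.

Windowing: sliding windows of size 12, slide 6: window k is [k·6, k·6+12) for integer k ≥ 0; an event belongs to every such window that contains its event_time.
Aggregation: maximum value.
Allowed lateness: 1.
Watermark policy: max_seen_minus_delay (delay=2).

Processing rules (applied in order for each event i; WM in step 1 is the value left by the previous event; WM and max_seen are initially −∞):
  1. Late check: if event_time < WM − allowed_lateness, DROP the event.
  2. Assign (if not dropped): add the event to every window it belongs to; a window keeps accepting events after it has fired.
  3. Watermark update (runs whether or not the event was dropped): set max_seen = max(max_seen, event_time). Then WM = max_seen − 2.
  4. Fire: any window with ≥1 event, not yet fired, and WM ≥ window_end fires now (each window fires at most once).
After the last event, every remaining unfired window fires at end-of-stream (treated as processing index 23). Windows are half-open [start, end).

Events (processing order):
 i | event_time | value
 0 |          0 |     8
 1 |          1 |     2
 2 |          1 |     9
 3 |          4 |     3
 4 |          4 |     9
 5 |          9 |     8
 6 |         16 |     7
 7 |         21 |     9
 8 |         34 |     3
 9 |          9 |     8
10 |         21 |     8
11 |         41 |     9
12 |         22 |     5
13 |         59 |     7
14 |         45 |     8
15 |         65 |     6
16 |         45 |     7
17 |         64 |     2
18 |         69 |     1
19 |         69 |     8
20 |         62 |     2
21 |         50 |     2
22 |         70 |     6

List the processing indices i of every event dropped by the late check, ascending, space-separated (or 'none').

9 10 12 14 16 20 21

i=0 t=0 v=8: → [0,12); WM=-2
i=1 t=1 v=2: → [0,12); WM=-1
i=2 t=1 v=9: → [0,12); WM=-1
i=3 t=4 v=3: → [0,12); WM=2
i=4 t=4 v=9: → [0,12); WM=2
i=5 t=9 v=8: → [6,18),[0,12); WM=7
i=6 t=16 v=7: → [12,24),[6,18); WM=14; [0,12) fires=9
i=7 t=21 v=9: → [18,30),[12,24); WM=19; [6,18) fires=8
i=8 t=34 v=3: → [30,42),[24,36); WM=32; [12,24) fires=9 [18,30) fires=9
i=9 t=9 v=8: DROP (t<32-1); WM=32
i=10 t=21 v=8: DROP (t<32-1); WM=32
i=11 t=41 v=9: → [36,48),[30,42); WM=39; [24,36) fires=3
i=12 t=22 v=5: DROP (t<39-1); WM=39
i=13 t=59 v=7: → [54,66),[48,60); WM=57; [30,42) fires=9 [36,48) fires=9
i=14 t=45 v=8: DROP (t<57-1); WM=57
i=15 t=65 v=6: → [60,72),[54,66); WM=63; [48,60) fires=7
i=16 t=45 v=7: DROP (t<63-1); WM=63
i=17 t=64 v=2: → [60,72),[54,66); WM=63
i=18 t=69 v=1: → [66,78),[60,72); WM=67; [54,66) fires=7
i=19 t=69 v=8: → [66,78),[60,72); WM=67
i=20 t=62 v=2: DROP (t<67-1); WM=67
i=21 t=50 v=2: DROP (t<67-1); WM=67
i=22 t=70 v=6: → [66,78),[60,72); WM=68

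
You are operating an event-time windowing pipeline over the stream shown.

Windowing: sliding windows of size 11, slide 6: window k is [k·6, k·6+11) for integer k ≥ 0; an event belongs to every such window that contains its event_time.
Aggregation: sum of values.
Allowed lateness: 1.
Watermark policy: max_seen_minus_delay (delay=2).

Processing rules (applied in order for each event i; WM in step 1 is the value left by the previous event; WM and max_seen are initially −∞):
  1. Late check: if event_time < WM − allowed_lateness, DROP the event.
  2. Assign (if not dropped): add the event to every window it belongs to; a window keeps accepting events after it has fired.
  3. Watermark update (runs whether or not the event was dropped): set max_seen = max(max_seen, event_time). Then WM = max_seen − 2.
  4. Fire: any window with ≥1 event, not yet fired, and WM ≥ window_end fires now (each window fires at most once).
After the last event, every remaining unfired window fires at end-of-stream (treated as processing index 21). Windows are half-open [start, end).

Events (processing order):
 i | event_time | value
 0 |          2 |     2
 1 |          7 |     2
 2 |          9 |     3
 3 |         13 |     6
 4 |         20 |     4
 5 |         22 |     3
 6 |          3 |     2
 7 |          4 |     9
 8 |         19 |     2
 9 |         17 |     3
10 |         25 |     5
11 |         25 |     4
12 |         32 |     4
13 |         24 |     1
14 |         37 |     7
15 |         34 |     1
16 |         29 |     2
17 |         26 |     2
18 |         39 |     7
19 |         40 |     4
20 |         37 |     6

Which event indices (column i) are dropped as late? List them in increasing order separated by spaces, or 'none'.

6 7 9 13 16 17

i=0 t=2 v=2: → [0,11); WM=0
i=1 t=7 v=2: → [6,17),[0,11); WM=5
i=2 t=9 v=3: → [6,17),[0,11); WM=7
i=3 t=13 v=6: → [12,23),[6,17); WM=11; [0,11) fires=7
i=4 t=20 v=4: → [18,29),[12,23); WM=18; [6,17) fires=11
i=5 t=22 v=3: → [18,29),[12,23); WM=20
i=6 t=3 v=2: DROP (t<20-1); WM=20
i=7 t=4 v=9: DROP (t<20-1); WM=20
i=8 t=19 v=2: → [18,29),[12,23); WM=20
i=9 t=17 v=3: DROP (t<20-1); WM=20
i=10 t=25 v=5: → [24,35),[18,29); WM=23; [12,23) fires=15
i=11 t=25 v=4: → [24,35),[18,29); WM=23
i=12 t=32 v=4: → [30,41),[24,35); WM=30; [18,29) fires=18
i=13 t=24 v=1: DROP (t<30-1); WM=30
i=14 t=37 v=7: → [36,47),[30,41); WM=35; [24,35) fires=13
i=15 t=34 v=1: → [30,41),[24,35); WM=35
i=16 t=29 v=2: DROP (t<35-1); WM=35
i=17 t=26 v=2: DROP (t<35-1); WM=35
i=18 t=39 v=7: → [36,47),[30,41); WM=37
i=19 t=40 v=4: → [36,47),[30,41); WM=38
i=20 t=37 v=6: → [36,47),[30,41); WM=38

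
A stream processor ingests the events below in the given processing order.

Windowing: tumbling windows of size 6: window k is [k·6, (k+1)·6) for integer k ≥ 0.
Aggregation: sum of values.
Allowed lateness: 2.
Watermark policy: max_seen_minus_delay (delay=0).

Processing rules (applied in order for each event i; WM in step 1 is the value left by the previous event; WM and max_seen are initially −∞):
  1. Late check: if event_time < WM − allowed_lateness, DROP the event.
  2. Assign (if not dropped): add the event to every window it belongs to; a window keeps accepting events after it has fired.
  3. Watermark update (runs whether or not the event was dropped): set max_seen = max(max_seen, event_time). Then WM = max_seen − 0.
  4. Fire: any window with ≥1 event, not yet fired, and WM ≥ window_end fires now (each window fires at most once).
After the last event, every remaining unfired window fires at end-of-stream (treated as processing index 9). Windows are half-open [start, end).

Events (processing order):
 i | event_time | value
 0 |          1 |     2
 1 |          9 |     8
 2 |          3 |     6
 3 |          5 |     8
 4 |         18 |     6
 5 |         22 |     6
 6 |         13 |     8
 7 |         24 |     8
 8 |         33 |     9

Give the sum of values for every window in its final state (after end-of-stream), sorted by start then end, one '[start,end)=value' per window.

[0,6)=2 [6,12)=8 [18,24)=12 [24,30)=8 [30,36)=9

i=0 t=1 v=2: → [0,6); WM=1
i=1 t=9 v=8: → [6,12); WM=9; [0,6) fires=2
i=2 t=3 v=6: DROP (t<9-2); WM=9
i=3 t=5 v=8: DROP (t<9-2); WM=9
i=4 t=18 v=6: → [18,24); WM=18; [6,12) fires=8
i=5 t=22 v=6: → [18,24); WM=22
i=6 t=13 v=8: DROP (t<22-2); WM=22
i=7 t=24 v=8: → [24,30); WM=24; [18,24) fires=12
i=8 t=33 v=9: → [30,36); WM=33; [24,30) fires=8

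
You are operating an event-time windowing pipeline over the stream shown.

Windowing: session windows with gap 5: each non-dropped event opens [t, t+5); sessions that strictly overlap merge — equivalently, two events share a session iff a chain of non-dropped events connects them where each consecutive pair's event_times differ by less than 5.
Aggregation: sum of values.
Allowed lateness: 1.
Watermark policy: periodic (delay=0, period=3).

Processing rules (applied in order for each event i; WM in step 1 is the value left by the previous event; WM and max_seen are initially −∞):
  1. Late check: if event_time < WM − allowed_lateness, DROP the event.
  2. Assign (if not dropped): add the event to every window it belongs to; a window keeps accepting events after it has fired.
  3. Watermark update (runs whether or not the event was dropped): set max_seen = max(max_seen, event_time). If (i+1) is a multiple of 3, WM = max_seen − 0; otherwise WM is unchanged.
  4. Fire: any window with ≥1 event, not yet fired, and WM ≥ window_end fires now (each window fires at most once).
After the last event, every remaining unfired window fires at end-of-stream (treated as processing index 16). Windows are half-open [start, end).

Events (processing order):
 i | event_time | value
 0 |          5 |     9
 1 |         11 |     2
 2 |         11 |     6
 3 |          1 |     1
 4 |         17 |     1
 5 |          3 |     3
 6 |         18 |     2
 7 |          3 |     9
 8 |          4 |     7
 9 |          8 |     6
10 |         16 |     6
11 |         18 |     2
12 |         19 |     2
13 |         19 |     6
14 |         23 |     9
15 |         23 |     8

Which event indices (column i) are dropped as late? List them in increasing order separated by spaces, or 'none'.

i=0 t=5 v=9: → [5,10); WM=−∞
i=1 t=11 v=2: → [11,16); WM=−∞
i=2 t=11 v=6: → [11,16); WM=11
i=3 t=1 v=1: DROP (t<11-1); WM=11
i=4 t=17 v=1: → [17,22); WM=11
i=5 t=3 v=3: DROP (t<11-1); WM=17
i=6 t=18 v=2: → [17,23); WM=17
i=7 t=3 v=9: DROP (t<17-1); WM=17
i=8 t=4 v=7: DROP (t<17-1); WM=18
i=9 t=8 v=6: DROP (t<18-1); WM=18
i=10 t=16 v=6: DROP (t<18-1); WM=18
i=11 t=18 v=2: → [17,23); WM=18
i=12 t=19 v=2: → [17,24); WM=18
i=13 t=19 v=6: → [17,24); WM=18
i=14 t=23 v=9: → [17,28); WM=23
i=15 t=23 v=8: → [17,28); WM=23

3 5 7 8 9 10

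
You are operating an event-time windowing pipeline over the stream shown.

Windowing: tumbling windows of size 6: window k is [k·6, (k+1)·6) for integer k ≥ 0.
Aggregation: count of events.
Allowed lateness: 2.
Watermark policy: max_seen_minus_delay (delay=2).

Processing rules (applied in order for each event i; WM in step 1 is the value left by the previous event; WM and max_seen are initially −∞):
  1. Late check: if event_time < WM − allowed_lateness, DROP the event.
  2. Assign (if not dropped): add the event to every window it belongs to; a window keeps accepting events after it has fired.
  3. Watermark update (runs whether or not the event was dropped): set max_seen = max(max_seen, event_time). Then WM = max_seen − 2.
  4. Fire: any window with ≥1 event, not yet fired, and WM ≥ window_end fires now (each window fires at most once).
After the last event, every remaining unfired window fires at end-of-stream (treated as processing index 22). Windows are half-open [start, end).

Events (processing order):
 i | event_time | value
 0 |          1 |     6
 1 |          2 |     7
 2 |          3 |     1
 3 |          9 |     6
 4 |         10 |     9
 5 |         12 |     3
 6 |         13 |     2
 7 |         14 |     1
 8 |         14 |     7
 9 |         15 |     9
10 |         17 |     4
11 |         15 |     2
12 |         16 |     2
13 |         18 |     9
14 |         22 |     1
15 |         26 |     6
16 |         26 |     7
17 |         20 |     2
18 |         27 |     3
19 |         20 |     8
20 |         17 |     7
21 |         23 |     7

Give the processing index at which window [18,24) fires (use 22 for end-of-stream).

15

i=0 t=1 v=6: → [0,6); WM=-1
i=1 t=2 v=7: → [0,6); WM=0
i=2 t=3 v=1: → [0,6); WM=1
i=3 t=9 v=6: → [6,12); WM=7; [0,6) fires=3
i=4 t=10 v=9: → [6,12); WM=8
i=5 t=12 v=3: → [12,18); WM=10
i=6 t=13 v=2: → [12,18); WM=11
i=7 t=14 v=1: → [12,18); WM=12; [6,12) fires=2
i=8 t=14 v=7: → [12,18); WM=12
i=9 t=15 v=9: → [12,18); WM=13
i=10 t=17 v=4: → [12,18); WM=15
i=11 t=15 v=2: → [12,18); WM=15
i=12 t=16 v=2: → [12,18); WM=15
i=13 t=18 v=9: → [18,24); WM=16
i=14 t=22 v=1: → [18,24); WM=20; [12,18) fires=8
i=15 t=26 v=6: → [24,30); WM=24; [18,24) fires=2
i=16 t=26 v=7: → [24,30); WM=24
i=17 t=20 v=2: DROP (t<24-2); WM=24
i=18 t=27 v=3: → [24,30); WM=25
i=19 t=20 v=8: DROP (t<25-2); WM=25
i=20 t=17 v=7: DROP (t<25-2); WM=25
i=21 t=23 v=7: → [18,24); WM=25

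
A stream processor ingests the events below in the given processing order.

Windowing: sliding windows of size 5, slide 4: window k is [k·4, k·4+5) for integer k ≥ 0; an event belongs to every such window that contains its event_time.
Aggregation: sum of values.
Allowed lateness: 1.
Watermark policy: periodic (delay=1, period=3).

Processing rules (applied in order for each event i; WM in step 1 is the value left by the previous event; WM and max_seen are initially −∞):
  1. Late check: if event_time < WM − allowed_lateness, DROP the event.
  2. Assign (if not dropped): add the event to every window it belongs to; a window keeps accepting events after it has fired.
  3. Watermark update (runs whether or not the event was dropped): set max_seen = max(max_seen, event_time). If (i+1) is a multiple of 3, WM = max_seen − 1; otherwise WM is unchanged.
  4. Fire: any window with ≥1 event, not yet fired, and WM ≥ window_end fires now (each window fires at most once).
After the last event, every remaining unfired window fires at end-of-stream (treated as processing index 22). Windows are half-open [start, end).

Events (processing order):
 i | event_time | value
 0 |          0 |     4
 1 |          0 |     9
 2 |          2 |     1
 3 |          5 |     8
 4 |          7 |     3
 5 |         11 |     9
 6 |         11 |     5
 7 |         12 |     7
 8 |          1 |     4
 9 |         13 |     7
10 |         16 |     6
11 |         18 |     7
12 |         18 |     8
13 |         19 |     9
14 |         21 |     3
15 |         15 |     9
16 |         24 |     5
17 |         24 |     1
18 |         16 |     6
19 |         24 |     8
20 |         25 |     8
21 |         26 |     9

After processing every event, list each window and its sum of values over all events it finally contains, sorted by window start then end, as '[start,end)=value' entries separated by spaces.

i=0 t=0 v=4: → [0,5); WM=−∞
i=1 t=0 v=9: → [0,5); WM=−∞
i=2 t=2 v=1: → [0,5); WM=1
i=3 t=5 v=8: → [4,9); WM=1
i=4 t=7 v=3: → [4,9); WM=1
i=5 t=11 v=9: → [8,13); WM=10; [0,5) fires=14 [4,9) fires=11
i=6 t=11 v=5: → [8,13); WM=10
i=7 t=12 v=7: → [12,17),[8,13); WM=10
i=8 t=1 v=4: DROP (t<10-1); WM=11
i=9 t=13 v=7: → [12,17); WM=11
i=10 t=16 v=6: → [16,21),[12,17); WM=11
i=11 t=18 v=7: → [16,21); WM=17; [8,13) fires=21 [12,17) fires=20
i=12 t=18 v=8: → [16,21); WM=17
i=13 t=19 v=9: → [16,21); WM=17
i=14 t=21 v=3: → [20,25); WM=20
i=15 t=15 v=9: DROP (t<20-1); WM=20
i=16 t=24 v=5: → [24,29),[20,25); WM=20
i=17 t=24 v=1: → [24,29),[20,25); WM=23; [16,21) fires=30
i=18 t=16 v=6: DROP (t<23-1); WM=23
i=19 t=24 v=8: → [24,29),[20,25); WM=23
i=20 t=25 v=8: → [24,29); WM=24
i=21 t=26 v=9: → [24,29); WM=24

[0,5)=14 [4,9)=11 [8,13)=21 [12,17)=20 [16,21)=30 [20,25)=17 [24,29)=31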